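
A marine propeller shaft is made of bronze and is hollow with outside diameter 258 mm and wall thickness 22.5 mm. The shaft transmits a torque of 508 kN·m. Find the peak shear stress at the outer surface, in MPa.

J = π(d_o⁴ − d_i⁴)/32 = π(0.258⁴ − 0.213⁴)/32 = 2.329×10^-4 m⁴.
τ_max = T·r/J = 508000 × 0.129 / 2.329×10^-4 = 2.814×10^8 Pa.

281 MPa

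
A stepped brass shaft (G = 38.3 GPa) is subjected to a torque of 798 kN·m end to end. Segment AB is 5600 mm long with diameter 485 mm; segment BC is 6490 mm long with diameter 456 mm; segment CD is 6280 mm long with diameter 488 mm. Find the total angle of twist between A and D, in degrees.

J_AB = π(0.485)⁴/32 = 5.43×10^-3 m⁴; J_BC = π(0.456)⁴/32 = 4.24×10^-3 m⁴; J_CD = π(0.488)⁴/32 = 5.57×10^-3 m⁴.
θ = (T/G)·Σ L_i/J_i = (798000/38.3×10⁹)·(5.60/5.43×10^-3 + 6.49/4.24×10^-3 + 6.28/5.57×10^-3) = 0.07684 rad.

4.40°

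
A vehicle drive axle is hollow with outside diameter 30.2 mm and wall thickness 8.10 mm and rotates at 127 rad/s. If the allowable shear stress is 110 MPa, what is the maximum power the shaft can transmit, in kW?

72.1 kW

J = π(d_o⁴ − d_i⁴)/32 = π(0.0302⁴ − 0.0140⁴)/32 = 7.789×10^-8 m⁴.
T_max = τ_allow·J/r = 1.10×10^8 × 7.789×10^-8 / 0.0151 = 567.4 N·m.
ω = 127 rad/s, so P_max = T_max·ω = 7.206×10^4 W.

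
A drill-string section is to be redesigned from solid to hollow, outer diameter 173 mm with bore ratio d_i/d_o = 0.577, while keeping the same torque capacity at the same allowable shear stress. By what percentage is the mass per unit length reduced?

27.9 %

Equal τ_max and T ⇒ the solid shaft needs d_s³ = d_o³(1−k⁴), so d_s = 173·(1−0.577⁴)^(1/3) = 166.4 mm.
Area ratio A_h/A_s = d_o²(1−k²)/d_s² = (1−k²)/(1−k⁴)^(2/3) = 0.7214.
Mass saving = 1 − 0.7214 = 27.9 %.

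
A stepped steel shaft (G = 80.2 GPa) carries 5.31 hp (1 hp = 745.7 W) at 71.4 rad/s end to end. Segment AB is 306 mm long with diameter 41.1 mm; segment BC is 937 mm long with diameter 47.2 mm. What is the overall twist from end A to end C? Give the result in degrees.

ω = 71.4 rad/s, so T = P/ω = 5.31×745.7 / 71.40 = 55.46 N·m.
J_AB = π(0.0411)⁴/32 = 2.80×10^-7 m⁴; J_BC = π(0.0472)⁴/32 = 4.87×10^-7 m⁴.
θ = (T/G)·Σ L_i/J_i = (55.46/80.2×10⁹)·(0.306/2.80×10^-7 + 0.937/4.87×10^-7) = 2.085×10^-3 rad.

0.119°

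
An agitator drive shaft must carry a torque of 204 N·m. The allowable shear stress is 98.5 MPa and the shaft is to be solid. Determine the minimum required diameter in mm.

21.9 mm

For a solid shaft τ_max = 16T/(πd³), so d = (16T/(π τ_allow))^(1/3) = (16·204.0/(π·9.85×10^7))^(1/3) = 0.02193 m.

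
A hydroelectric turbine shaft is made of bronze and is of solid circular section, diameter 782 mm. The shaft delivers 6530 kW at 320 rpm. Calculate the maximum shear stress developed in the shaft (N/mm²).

ω = 2π·320/60 = 33.51 rad/s, so T = P/ω = 6530×10³ / 33.51 = 194900 N·m.
J = πd⁴/32 = π(0.782)⁴/32 = 0.03671 m⁴.
τ_max = T·r/J = 194900 × 0.391 / 0.03671 = 2.075×10^6 Pa.

2.08 N/mm²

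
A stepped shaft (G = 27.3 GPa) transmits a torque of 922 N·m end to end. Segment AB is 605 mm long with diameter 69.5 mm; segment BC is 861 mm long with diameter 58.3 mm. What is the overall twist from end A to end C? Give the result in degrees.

1.98°

J_AB = π(0.0695)⁴/32 = 2.29×10^-6 m⁴; J_BC = π(0.0583)⁴/32 = 1.13×10^-6 m⁴.
θ = (T/G)·Σ L_i/J_i = (922.0/27.3×10⁹)·(0.605/2.29×10^-6 + 0.861/1.13×10^-6) = 0.03456 rad.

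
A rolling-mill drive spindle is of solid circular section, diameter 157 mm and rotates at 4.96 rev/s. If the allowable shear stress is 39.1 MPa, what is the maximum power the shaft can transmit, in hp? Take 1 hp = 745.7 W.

J = πd⁴/32 = π(0.157)⁴/32 = 5.965×10^-5 m⁴.
T_max = τ_allow·J/r = 3.91×10^7 × 5.965×10^-5 / 0.0785 = 29710 N·m.
ω = 2π·4.96 = 31.16 rad/s, so P_max = T_max·ω = 9.259×10^5 W.

1240 hp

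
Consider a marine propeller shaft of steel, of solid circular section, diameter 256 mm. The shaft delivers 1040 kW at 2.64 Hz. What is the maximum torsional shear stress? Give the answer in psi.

2760 psi

ω = 2π·2.64 = 16.59 rad/s, so T = P/ω = 1040×10³ / 16.59 = 62700 N·m.
J = πd⁴/32 = π(0.256)⁴/32 = 4.217×10^-4 m⁴.
τ_max = T·r/J = 62700 × 0.128 / 4.217×10^-4 = 1.903×10^7 Pa.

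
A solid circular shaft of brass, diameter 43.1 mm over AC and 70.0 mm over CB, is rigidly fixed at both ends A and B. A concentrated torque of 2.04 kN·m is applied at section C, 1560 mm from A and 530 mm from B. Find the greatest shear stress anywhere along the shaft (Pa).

2.89e7 Pa

Compatibility: T_A·a/J_AC = T_B·b/J_CB with T_A + T_B = T₀.
J_AC = 3.39×10^-7 m⁴, J_CB = 2.36×10^-6 m⁴, so T_A = T₀·(J_AC/a)/((J_AC/a)+(J_CB/b)) = 94.97 N·m, T_B = 1945 N·m.
τ in each portion: τ_AC = 6.04×10^6 Pa, τ_CB = 2.89×10^7 Pa; maximum is in CB.
τ_max = T_CB·r/J = 1945·0.0350/2.36×10^-6 = 2.888×10^7 Pa.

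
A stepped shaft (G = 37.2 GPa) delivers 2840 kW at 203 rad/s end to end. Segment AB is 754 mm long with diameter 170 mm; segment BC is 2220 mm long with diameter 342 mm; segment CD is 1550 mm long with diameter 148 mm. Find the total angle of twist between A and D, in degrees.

0.943°

ω = 203 rad/s, so T = P/ω = 2840×10³ / 203.0 = 13990 N·m.
J_AB = π(0.170)⁴/32 = 8.20×10^-5 m⁴; J_BC = π(0.342)⁴/32 = 1.34×10^-3 m⁴; J_CD = π(0.148)⁴/32 = 4.71×10^-5 m⁴.
θ = (T/G)·Σ L_i/J_i = (13990/37.2×10⁹)·(0.754/8.20×10^-5 + 2.22/1.34×10^-3 + 1.55/4.71×10^-5) = 0.01646 rad.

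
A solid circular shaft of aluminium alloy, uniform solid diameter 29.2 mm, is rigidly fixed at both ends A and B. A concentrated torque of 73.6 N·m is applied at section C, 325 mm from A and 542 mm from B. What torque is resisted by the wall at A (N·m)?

46.0 N·m

With uniform GJ and both ends fixed, compatibility θ_AC = θ_CB gives T_A·a = T_B·b, together with T_A + T_B = T₀.
T_A = T₀·b/(a+b) = 73.60·542/867.0 = 46.01 N·m; T_B = 27.59 N·m.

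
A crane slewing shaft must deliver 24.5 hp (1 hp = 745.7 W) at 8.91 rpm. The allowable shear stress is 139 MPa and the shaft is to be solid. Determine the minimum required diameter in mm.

89.5 mm

ω = 2π·8.91/60 = 0.9331 rad/s, so T = P/ω = 24.5×745.7 / 0.9331 = 19580 N·m.
For a solid shaft τ_max = 16T/(πd³), so d = (16T/(π τ_allow))^(1/3) = (16·19580/(π·1.39×10^8))^(1/3) = 0.08952 m.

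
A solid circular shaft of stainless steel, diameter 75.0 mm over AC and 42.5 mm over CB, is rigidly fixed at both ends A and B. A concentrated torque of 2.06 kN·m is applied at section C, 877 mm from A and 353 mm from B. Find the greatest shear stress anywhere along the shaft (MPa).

Compatibility: T_A·a/J_AC = T_B·b/J_CB with T_A + T_B = T₀.
J_AC = 3.11×10^-6 m⁴, J_CB = 3.20×10^-7 m⁴, so T_A = T₀·(J_AC/a)/((J_AC/a)+(J_CB/b)) = 1640 N·m, T_B = 420.1 N·m.
τ in each portion: τ_AC = 1.98×10^7 Pa, τ_CB = 2.79×10^7 Pa; maximum is in CB.
τ_max = T_CB·r/J = 420.1·0.0213/3.20×10^-7 = 2.787×10^7 Pa.

27.9 MPa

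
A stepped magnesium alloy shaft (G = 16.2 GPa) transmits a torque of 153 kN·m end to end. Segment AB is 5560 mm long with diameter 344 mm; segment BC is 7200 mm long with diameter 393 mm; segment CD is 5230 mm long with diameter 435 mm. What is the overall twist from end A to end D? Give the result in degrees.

J_AB = π(0.344)⁴/32 = 1.37×10^-3 m⁴; J_BC = π(0.393)⁴/32 = 2.34×10^-3 m⁴; J_CD = π(0.435)⁴/32 = 3.52×10^-3 m⁴.
θ = (T/G)·Σ L_i/J_i = (153000/16.2×10⁹)·(5.56/1.37×10^-3 + 7.20/2.34×10^-3 + 5.23/3.52×10^-3) = 0.08128 rad.

4.66°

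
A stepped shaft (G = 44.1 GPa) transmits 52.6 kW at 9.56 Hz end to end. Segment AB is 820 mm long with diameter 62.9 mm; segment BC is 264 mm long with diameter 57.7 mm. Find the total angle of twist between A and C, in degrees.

0.883°

ω = 2π·9.56 = 60.07 rad/s, so T = P/ω = 52.6×10³ / 60.07 = 875.7 N·m.
J_AB = π(0.0629)⁴/32 = 1.54×10^-6 m⁴; J_BC = π(0.0577)⁴/32 = 1.09×10^-6 m⁴.
θ = (T/G)·Σ L_i/J_i = (875.7/44.1×10⁹)·(0.820/1.54×10^-6 + 0.264/1.09×10^-6) = 0.01541 rad.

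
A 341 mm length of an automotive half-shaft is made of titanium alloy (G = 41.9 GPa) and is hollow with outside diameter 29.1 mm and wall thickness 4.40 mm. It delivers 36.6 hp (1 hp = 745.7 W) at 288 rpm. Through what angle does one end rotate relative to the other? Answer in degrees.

ω = 2π·288/60 = 30.16 rad/s, so T = P/ω = 36.6×745.7 / 30.16 = 904.9 N·m.
J = π(d_o⁴ − d_i⁴)/32 = π(0.0291⁴ − 0.0203⁴)/32 = 5.373×10^-8 m⁴.
θ = T·L/(G·J) = 904.9 × 0.341 / (41.9×10⁹ × 5.373×10^-8) = 0.1371 rad.

7.85°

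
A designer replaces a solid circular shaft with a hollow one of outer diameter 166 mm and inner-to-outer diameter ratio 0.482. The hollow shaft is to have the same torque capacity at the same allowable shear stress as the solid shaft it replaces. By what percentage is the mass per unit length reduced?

20.3 %

Equal τ_max and T ⇒ the solid shaft needs d_s³ = d_o³(1−k⁴), so d_s = 166·(1−0.482⁴)^(1/3) = 163.0 mm.
Area ratio A_h/A_s = d_o²(1−k²)/d_s² = (1−k²)/(1−k⁴)^(2/3) = 0.7966.
Mass saving = 1 − 0.7966 = 20.3 %.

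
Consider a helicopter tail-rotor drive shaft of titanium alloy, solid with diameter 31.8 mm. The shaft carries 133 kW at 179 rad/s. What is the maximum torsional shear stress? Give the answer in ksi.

ω = 179 rad/s, so T = P/ω = 133×10³ / 179.0 = 743.0 N·m.
J = πd⁴/32 = π(0.0318)⁴/32 = 1.004×10^-7 m⁴.
τ_max = T·r/J = 743.0 × 0.0159 / 1.004×10^-7 = 1.177×10^8 Pa.

17.1 ksi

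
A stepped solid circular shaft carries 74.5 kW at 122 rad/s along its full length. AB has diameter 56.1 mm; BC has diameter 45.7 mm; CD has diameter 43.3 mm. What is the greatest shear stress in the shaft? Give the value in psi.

5560 psi

ω = 122 rad/s, so T = P/ω = 74.5×10³ / 122.0 = 610.7 N·m.
Under the same torque, τ_max = 16T/(πd³) is largest where d is smallest — segment CD (d = 43.3 mm).
τ_max = 16·610.7/(π·(0.0433)³) = 3.831×10^7 Pa.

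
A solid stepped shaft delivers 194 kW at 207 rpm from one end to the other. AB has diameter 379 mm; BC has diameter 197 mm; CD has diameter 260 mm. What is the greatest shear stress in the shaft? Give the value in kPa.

5960 kPa

ω = 2π·207/60 = 21.68 rad/s, so T = P/ω = 194×10³ / 21.68 = 8950 N·m.
Under the same torque, τ_max = 16T/(πd³) is largest where d is smallest — segment BC (d = 197 mm).
τ_max = 16·8950/(π·(0.197)³) = 5.962×10^6 Pa.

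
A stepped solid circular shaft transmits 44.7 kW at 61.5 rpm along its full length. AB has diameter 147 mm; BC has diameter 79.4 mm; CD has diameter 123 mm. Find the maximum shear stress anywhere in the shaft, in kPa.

ω = 2π·61.5/60 = 6.440 rad/s, so T = P/ω = 44.7×10³ / 6.440 = 6941 N·m.
Under the same torque, τ_max = 16T/(πd³) is largest where d is smallest — segment BC (d = 79.4 mm).
τ_max = 16·6941/(π·(0.0794)³) = 7.062×10^7 Pa.

70600 kPa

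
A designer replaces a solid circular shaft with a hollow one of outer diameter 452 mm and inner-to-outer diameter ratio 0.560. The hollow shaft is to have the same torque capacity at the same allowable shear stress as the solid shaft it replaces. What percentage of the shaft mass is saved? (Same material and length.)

26.5 %

Equal τ_max and T ⇒ the solid shaft needs d_s³ = d_o³(1−k⁴), so d_s = 452·(1−0.560⁴)^(1/3) = 436.7 mm.
Area ratio A_h/A_s = d_o²(1−k²)/d_s² = (1−k²)/(1−k⁴)^(2/3) = 0.7354.
Mass saving = 1 − 0.7354 = 26.5 %.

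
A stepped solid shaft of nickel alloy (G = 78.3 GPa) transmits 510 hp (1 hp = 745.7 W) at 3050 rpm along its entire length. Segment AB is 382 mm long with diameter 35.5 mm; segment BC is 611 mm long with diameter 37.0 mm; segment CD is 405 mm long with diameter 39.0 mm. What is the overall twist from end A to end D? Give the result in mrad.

ω = 2π·3050/60 = 319.4 rad/s, so T = P/ω = 510×745.7 / 319.4 = 1191 N·m.
J_AB = π(0.0355)⁴/32 = 1.56×10^-7 m⁴; J_BC = π(0.0370)⁴/32 = 1.84×10^-7 m⁴; J_CD = π(0.0390)⁴/32 = 2.27×10^-7 m⁴.
θ = (T/G)·Σ L_i/J_i = (1191/78.3×10⁹)·(0.382/1.56×10^-7 + 0.611/1.84×10^-7 + 0.405/2.27×10^-7) = 0.1149 rad.

115 mrad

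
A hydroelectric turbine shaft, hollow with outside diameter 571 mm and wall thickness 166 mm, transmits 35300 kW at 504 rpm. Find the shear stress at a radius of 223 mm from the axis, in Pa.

ω = 2π·504/60 = 52.78 rad/s, so T = P/ω = 35300×10³ / 52.78 = 668800 N·m.
J = π(d_o⁴ − d_i⁴)/32 = π(0.571⁴ − 0.239⁴)/32 = 0.01012 m⁴.
Shear stress varies linearly with radius: τ = T·r/J = 668800 × 0.223 / 0.01012 = 1.474×10^7 Pa.

1.47e7 Pa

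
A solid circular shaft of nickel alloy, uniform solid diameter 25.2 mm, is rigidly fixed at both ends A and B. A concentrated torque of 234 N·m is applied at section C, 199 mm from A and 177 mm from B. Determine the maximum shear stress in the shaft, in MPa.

39.4 MPa

With uniform GJ and both ends fixed, compatibility θ_AC = θ_CB gives T_A·a = T_B·b, together with T_A + T_B = T₀.
T_A = T₀·b/(a+b) = 234.0·177/376.0 = 110.2 N·m; T_B = 123.8 N·m.
τ in each portion: τ_AC = 3.51×10^7 Pa, τ_CB = 3.94×10^7 Pa; maximum is in CB.
τ_max = T_CB·r/J = 123.8·0.0126/3.96×10^-8 = 3.941×10^7 Pa.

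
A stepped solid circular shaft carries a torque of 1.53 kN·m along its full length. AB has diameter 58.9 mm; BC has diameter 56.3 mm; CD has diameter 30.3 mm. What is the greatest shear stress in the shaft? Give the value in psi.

Under the same torque, τ_max = 16T/(πd³) is largest where d is smallest — segment CD (d = 30.3 mm).
τ_max = 16·1530/(π·(0.0303)³) = 2.801×10^8 Pa.

40600 psi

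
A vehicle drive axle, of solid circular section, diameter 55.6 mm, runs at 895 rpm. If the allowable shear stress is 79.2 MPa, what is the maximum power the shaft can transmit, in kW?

251 kW

J = πd⁴/32 = π(0.0556)⁴/32 = 9.382×10^-7 m⁴.
T_max = τ_allow·J/r = 7.92×10^7 × 9.382×10^-7 / 0.0278 = 2673 N·m.
ω = 2π·895/60 = 93.72 rad/s, so P_max = T_max·ω = 2.505×10^5 W.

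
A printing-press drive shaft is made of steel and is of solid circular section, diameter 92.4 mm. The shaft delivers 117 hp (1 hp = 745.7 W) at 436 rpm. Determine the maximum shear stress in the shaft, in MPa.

ω = 2π·436/60 = 45.66 rad/s, so T = P/ω = 117×745.7 / 45.66 = 1911 N·m.
J = πd⁴/32 = π(0.0924)⁴/32 = 7.156×10^-6 m⁴.
τ_max = T·r/J = 1911 × 0.0462 / 7.156×10^-6 = 1.234×10^7 Pa.

12.3 MPa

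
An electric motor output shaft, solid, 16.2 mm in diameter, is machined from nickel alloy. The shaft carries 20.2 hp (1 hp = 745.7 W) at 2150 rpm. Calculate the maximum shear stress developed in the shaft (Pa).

8.01e7 Pa

ω = 2π·2150/60 = 225.1 rad/s, so T = P/ω = 20.2×745.7 / 225.1 = 66.90 N·m.
J = πd⁴/32 = π(0.0162)⁴/32 = 6.762×10^-9 m⁴.
τ_max = T·r/J = 66.90 × 0.00810 / 6.762×10^-9 = 8.014×10^7 Pa.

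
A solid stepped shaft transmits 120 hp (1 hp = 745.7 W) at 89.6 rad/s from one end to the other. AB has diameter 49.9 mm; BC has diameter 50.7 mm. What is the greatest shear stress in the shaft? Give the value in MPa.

40.9 MPa

ω = 89.6 rad/s, so T = P/ω = 120×745.7 / 89.60 = 998.7 N·m.
Under the same torque, τ_max = 16T/(πd³) is largest where d is smallest — segment AB (d = 49.9 mm).
τ_max = 16·998.7/(π·(0.0499)³) = 4.094×10^7 Pa.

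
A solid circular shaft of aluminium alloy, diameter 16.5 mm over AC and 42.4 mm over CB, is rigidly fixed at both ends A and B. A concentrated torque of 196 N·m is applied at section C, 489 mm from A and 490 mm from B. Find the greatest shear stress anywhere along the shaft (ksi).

Compatibility: T_A·a/J_AC = T_B·b/J_CB with T_A + T_B = T₀.
J_AC = 7.28×10^-9 m⁴, J_CB = 3.17×10^-7 m⁴, so T_A = T₀·(J_AC/a)/((J_AC/a)+(J_CB/b)) = 4.403 N·m, T_B = 191.6 N·m.
τ in each portion: τ_AC = 4.99×10^6 Pa, τ_CB = 1.28×10^7 Pa; maximum is in CB.
τ_max = T_CB·r/J = 191.6·0.0212/3.17×10^-7 = 1.280×10^7 Pa.

1.86 ksi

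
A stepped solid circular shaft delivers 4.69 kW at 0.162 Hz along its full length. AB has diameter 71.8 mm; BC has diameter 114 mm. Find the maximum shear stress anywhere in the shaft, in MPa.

63.4 MPa

ω = 2π·0.162 = 1.018 rad/s, so T = P/ω = 4.69×10³ / 1.018 = 4608 N·m.
Under the same torque, τ_max = 16T/(πd³) is largest where d is smallest — segment AB (d = 71.8 mm).
τ_max = 16·4608/(π·(0.0718)³) = 6.340×10^7 Pa.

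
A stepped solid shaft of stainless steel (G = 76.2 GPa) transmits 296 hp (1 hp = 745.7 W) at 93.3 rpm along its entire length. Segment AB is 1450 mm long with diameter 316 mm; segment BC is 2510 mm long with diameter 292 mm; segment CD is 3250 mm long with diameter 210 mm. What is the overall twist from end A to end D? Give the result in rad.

ω = 2π·93.3/60 = 9.770 rad/s, so T = P/ω = 296×745.7 / 9.770 = 22590 N·m.
J_AB = π(0.316)⁴/32 = 9.79×10^-4 m⁴; J_BC = π(0.292)⁴/32 = 7.14×10^-4 m⁴; J_CD = π(0.210)⁴/32 = 1.91×10^-4 m⁴.
θ = (T/G)·Σ L_i/J_i = (22590/76.2×10⁹)·(1.45/9.79×10^-4 + 2.51/7.14×10^-4 + 3.25/1.91×10^-4) = 6.528×10^-3 rad.

0.00653 rad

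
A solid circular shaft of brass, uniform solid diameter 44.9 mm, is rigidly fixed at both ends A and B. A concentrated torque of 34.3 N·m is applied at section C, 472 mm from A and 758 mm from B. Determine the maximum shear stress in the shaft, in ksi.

0.172 ksi

With uniform GJ and both ends fixed, compatibility θ_AC = θ_CB gives T_A·a = T_B·b, together with T_A + T_B = T₀.
T_A = T₀·b/(a+b) = 34.30·758/1230 = 21.14 N·m; T_B = 13.16 N·m.
τ in each portion: τ_AC = 1.19×10^6 Pa, τ_CB = 7.41×10^5 Pa; maximum is in AC.
τ_max = T_AC·r/J = 21.14·0.0224/3.99×10^-7 = 1.189×10^6 Pa.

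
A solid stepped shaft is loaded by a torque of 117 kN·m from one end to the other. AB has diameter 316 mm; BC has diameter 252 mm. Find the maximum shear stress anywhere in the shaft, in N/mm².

Under the same torque, τ_max = 16T/(πd³) is largest where d is smallest — segment BC (d = 252 mm).
τ_max = 16·117000/(π·(0.252)³) = 3.724×10^7 Pa.

37.2 N/mm²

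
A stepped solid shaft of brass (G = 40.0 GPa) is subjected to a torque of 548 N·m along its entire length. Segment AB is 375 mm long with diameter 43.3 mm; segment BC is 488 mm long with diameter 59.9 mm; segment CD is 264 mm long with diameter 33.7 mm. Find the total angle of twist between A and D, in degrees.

J_AB = π(0.0433)⁴/32 = 3.45×10^-7 m⁴; J_BC = π(0.0599)⁴/32 = 1.26×10^-6 m⁴; J_CD = π(0.0337)⁴/32 = 1.27×10^-7 m⁴.
θ = (T/G)·Σ L_i/J_i = (548.0/40.0×10⁹)·(0.375/3.45×10^-7 + 0.488/1.26×10^-6 + 0.264/1.27×10^-7) = 0.04874 rad.

2.79°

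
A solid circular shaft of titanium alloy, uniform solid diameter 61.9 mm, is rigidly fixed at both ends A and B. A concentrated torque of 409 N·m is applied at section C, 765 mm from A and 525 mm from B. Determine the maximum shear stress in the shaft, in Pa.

5.21e6 Pa

With uniform GJ and both ends fixed, compatibility θ_AC = θ_CB gives T_A·a = T_B·b, together with T_A + T_B = T₀.
T_A = T₀·b/(a+b) = 409.0·525/1290 = 166.5 N·m; T_B = 242.5 N·m.
τ in each portion: τ_AC = 3.57×10^6 Pa, τ_CB = 5.21×10^6 Pa; maximum is in CB.
τ_max = T_CB·r/J = 242.5·0.0309/1.44×10^-6 = 5.208×10^6 Pa.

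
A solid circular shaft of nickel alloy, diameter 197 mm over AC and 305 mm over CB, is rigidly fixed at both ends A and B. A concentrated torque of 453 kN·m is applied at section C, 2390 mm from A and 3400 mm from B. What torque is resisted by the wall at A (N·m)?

89900 N·m

Compatibility: T_A·a/J_AC = T_B·b/J_CB with T_A + T_B = T₀.
J_AC = 1.48×10^-4 m⁴, J_CB = 8.50×10^-4 m⁴, so T_A = T₀·(J_AC/a)/((J_AC/a)+(J_CB/b)) = 89900 N·m, T_B = 363100 N·m.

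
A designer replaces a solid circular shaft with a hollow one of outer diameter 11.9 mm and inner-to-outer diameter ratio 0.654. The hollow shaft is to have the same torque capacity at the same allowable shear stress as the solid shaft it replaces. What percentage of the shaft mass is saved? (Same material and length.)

34.5 %

Equal τ_max and T ⇒ the solid shaft needs d_s³ = d_o³(1−k⁴), so d_s = 11.9·(1−0.654⁴)^(1/3) = 11.12 mm.
Area ratio A_h/A_s = d_o²(1−k²)/d_s² = (1−k²)/(1−k⁴)^(2/3) = 0.6548.
Mass saving = 1 − 0.6548 = 34.5 %.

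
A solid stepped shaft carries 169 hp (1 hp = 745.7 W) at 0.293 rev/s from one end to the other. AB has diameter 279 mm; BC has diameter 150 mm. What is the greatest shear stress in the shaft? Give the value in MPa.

ω = 2π·0.293 = 1.841 rad/s, so T = P/ω = 169×745.7 / 1.841 = 68450 N·m.
Under the same torque, τ_max = 16T/(πd³) is largest where d is smallest — segment BC (d = 150 mm).
τ_max = 16·68450/(π·(0.150)³) = 1.033×10^8 Pa.

103 MPa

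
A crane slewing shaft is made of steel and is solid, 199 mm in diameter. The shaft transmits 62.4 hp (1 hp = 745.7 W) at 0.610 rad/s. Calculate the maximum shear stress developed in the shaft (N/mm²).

ω = 0.610 rad/s, so T = P/ω = 62.4×745.7 / 0.6100 = 76280 N·m.
J = πd⁴/32 = π(0.199)⁴/32 = 1.540×10^-4 m⁴.
τ_max = T·r/J = 76280 × 0.0995 / 1.540×10^-4 = 4.930×10^7 Pa.

49.3 N/mm²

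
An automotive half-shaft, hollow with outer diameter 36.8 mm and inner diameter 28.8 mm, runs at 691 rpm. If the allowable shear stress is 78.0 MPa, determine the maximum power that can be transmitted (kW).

34.5 kW

J = π(d_o⁴ − d_i⁴)/32 = π(0.0368⁴ − 0.0288⁴)/32 = 1.125×10^-7 m⁴.
T_max = τ_allow·J/r = 7.80×10^7 × 1.125×10^-7 / 0.0184 = 476.9 N·m.
ω = 2π·691/60 = 72.36 rad/s, so P_max = T_max·ω = 3.451×10^4 W.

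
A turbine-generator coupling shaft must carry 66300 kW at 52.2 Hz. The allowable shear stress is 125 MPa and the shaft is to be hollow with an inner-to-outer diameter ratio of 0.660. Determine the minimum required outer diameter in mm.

217 mm

ω = 2π·52.2 = 328.0 rad/s, so T = P/ω = 66300×10³ / 328.0 = 202100 N·m.
For a hollow shaft with d_i/d_o = 0.660: τ_max = 16T/(π d_o³ (1−k⁴)), so d_o = [16T/(π τ_allow (1−k⁴))]^(1/3) = [16·202100/(π·1.25×10^8·0.8103)]^(1/3) = 0.2166 m.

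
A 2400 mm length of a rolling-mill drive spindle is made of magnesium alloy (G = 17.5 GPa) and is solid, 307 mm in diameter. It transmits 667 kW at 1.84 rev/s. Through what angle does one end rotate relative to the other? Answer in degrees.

ω = 2π·1.84 = 11.56 rad/s, so T = P/ω = 667×10³ / 11.56 = 57690 N·m.
J = πd⁴/32 = π(0.307)⁴/32 = 8.721×10^-4 m⁴.
θ = T·L/(G·J) = 57690 × 2.40 / (17.5×10⁹ × 8.721×10^-4) = 9.073×10^-3 rad.

0.520°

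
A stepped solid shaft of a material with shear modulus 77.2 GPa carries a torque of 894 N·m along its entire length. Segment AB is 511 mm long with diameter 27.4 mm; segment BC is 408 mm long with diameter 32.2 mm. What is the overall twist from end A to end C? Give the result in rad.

J_AB = π(0.0274)⁴/32 = 5.53×10^-8 m⁴; J_BC = π(0.0322)⁴/32 = 1.06×10^-7 m⁴.
θ = (T/G)·Σ L_i/J_i = (894.0/77.2×10⁹)·(0.511/5.53×10^-8 + 0.408/1.06×10^-7) = 0.1517 rad.

0.152 rad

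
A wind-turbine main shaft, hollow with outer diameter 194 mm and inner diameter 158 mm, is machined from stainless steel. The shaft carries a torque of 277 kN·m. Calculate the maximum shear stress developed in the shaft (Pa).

J = π(d_o⁴ − d_i⁴)/32 = π(0.194⁴ − 0.158⁴)/32 = 7.788×10^-5 m⁴.
τ_max = T·r/J = 277000 × 0.0970 / 7.788×10^-5 = 3.450×10^8 Pa.

3.45e8 Pa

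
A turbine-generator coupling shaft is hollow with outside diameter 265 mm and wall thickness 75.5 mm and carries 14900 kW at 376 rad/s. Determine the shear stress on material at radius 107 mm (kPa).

9070 kPa

ω = 376 rad/s, so T = P/ω = 14900×10³ / 376.0 = 39630 N·m.
J = π(d_o⁴ − d_i⁴)/32 = π(0.265⁴ − 0.114⁴)/32 = 4.676×10^-4 m⁴.
Shear stress varies linearly with radius: τ = T·r/J = 39630 × 0.107 / 4.676×10^-4 = 9.068×10^6 Pa.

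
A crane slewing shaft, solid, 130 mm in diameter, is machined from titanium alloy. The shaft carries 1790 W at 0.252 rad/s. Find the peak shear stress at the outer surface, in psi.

ω = 0.252 rad/s, so T = P/ω = 1790 / 0.2520 = 7103 N·m.
J = πd⁴/32 = π(0.130)⁴/32 = 2.804×10^-5 m⁴.
τ_max = T·r/J = 7103 × 0.0650 / 2.804×10^-5 = 1.647×10^7 Pa.

2390 psi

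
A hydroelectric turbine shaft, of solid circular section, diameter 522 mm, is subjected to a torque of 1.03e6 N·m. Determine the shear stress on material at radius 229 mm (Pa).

J = πd⁴/32 = π(0.522)⁴/32 = 7.289×10^-3 m⁴.
Shear stress varies linearly with radius: τ = T·r/J = 1.030e6 × 0.229 / 7.289×10^-3 = 3.236×10^7 Pa.

3.24e7 Pa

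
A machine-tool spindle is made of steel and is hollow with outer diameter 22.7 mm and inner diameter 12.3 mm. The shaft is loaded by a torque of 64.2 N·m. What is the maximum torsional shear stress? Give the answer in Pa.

J = π(d_o⁴ − d_i⁴)/32 = π(0.0227⁴ − 0.0123⁴)/32 = 2.382×10^-8 m⁴.
τ_max = T·r/J = 64.20 × 0.0113 / 2.382×10^-8 = 3.059×10^7 Pa.

3.06e7 Pa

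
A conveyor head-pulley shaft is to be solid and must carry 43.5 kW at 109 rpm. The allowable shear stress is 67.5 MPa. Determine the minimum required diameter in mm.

ω = 2π·109/60 = 11.41 rad/s, so T = P/ω = 43.5×10³ / 11.41 = 3811 N·m.
For a solid shaft τ_max = 16T/(πd³), so d = (16T/(π τ_allow))^(1/3) = (16·3811/(π·6.75×10^7))^(1/3) = 0.06600 m.

66.0 mm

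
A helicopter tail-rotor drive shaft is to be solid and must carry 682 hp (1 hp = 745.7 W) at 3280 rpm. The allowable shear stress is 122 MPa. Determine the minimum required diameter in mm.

39.5 mm

ω = 2π·3280/60 = 343.5 rad/s, so T = P/ω = 682×745.7 / 343.5 = 1481 N·m.
For a solid shaft τ_max = 16T/(πd³), so d = (16T/(π τ_allow))^(1/3) = (16·1481/(π·1.22×10^8))^(1/3) = 0.03954 m.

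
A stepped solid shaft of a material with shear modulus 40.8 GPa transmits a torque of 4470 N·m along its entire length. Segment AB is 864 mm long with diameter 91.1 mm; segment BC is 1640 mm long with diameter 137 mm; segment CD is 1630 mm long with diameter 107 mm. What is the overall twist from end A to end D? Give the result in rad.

J_AB = π(0.0911)⁴/32 = 6.76×10^-6 m⁴; J_BC = π(0.137)⁴/32 = 3.46×10^-5 m⁴; J_CD = π(0.107)⁴/32 = 1.29×10^-5 m⁴.
θ = (T/G)·Σ L_i/J_i = (4470/40.8×10⁹)·(0.864/6.76×10^-6 + 1.64/3.46×10^-5 + 1.63/1.29×10^-5) = 0.03307 rad.

0.0331 rad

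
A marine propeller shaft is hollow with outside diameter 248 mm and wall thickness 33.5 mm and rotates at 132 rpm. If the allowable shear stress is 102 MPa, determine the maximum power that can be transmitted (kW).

3020 kW

J = π(d_o⁴ − d_i⁴)/32 = π(0.248⁴ − 0.181⁴)/32 = 2.660×10^-4 m⁴.
T_max = τ_allow·J/r = 1.02×10^8 × 2.660×10^-4 / 0.124 = 218800 N·m.
ω = 2π·132/60 = 13.82 rad/s, so P_max = T_max·ω = 3.025×10^6 W.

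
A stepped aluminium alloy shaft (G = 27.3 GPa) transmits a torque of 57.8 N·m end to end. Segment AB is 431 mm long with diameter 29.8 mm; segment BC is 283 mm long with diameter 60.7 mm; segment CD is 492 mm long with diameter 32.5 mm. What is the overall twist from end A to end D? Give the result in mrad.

J_AB = π(0.0298)⁴/32 = 7.74×10^-8 m⁴; J_BC = π(0.0607)⁴/32 = 1.33×10^-6 m⁴; J_CD = π(0.0325)⁴/32 = 1.10×10^-7 m⁴.
θ = (T/G)·Σ L_i/J_i = (57.80/27.3×10⁹)·(0.431/7.74×10^-8 + 0.283/1.33×10^-6 + 0.492/1.10×10^-7) = 0.02175 rad.

21.7 mrad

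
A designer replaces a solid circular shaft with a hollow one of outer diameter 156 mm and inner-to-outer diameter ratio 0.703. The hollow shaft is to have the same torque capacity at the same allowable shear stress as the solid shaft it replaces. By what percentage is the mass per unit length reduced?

39.0 %

Equal τ_max and T ⇒ the solid shaft needs d_s³ = d_o³(1−k⁴), so d_s = 156·(1−0.703⁴)^(1/3) = 142.1 mm.
Area ratio A_h/A_s = d_o²(1−k²)/d_s² = (1−k²)/(1−k⁴)^(2/3) = 0.6096.
Mass saving = 1 − 0.6096 = 39.0 %.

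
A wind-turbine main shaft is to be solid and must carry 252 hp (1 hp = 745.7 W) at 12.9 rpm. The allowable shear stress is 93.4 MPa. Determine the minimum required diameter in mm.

ω = 2π·12.9/60 = 1.351 rad/s, so T = P/ω = 252×745.7 / 1.351 = 139100 N·m.
For a solid shaft τ_max = 16T/(πd³), so d = (16T/(π τ_allow))^(1/3) = (16·139100/(π·9.34×10^7))^(1/3) = 0.1965 m.

196 mm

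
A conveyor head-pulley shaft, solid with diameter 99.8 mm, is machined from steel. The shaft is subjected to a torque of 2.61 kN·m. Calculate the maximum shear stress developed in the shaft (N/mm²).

J = πd⁴/32 = π(0.0998)⁴/32 = 9.739×10^-6 m⁴.
τ_max = T·r/J = 2610 × 0.0499 / 9.739×10^-6 = 1.337×10^7 Pa.

13.4 N/mm²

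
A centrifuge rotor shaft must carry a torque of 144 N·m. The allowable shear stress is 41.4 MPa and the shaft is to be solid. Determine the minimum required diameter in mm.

For a solid shaft τ_max = 16T/(πd³), so d = (16T/(π τ_allow))^(1/3) = (16·144.0/(π·4.14×10^7))^(1/3) = 0.02607 m.

26.1 mm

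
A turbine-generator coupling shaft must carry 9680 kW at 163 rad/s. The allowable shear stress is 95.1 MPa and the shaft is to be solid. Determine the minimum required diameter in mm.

147 mm

ω = 163 rad/s, so T = P/ω = 9680×10³ / 163.0 = 59390 N·m.
For a solid shaft τ_max = 16T/(πd³), so d = (16T/(π τ_allow))^(1/3) = (16·59390/(π·9.51×10^7))^(1/3) = 0.1471 m.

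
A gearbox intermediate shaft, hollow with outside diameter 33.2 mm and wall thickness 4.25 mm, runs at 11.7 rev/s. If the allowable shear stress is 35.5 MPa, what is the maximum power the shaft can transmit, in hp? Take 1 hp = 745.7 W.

17.4 hp

J = π(d_o⁴ − d_i⁴)/32 = π(0.0332⁴ − 0.0247⁴)/32 = 8.273×10^-8 m⁴.
T_max = τ_allow·J/r = 3.55×10^7 × 8.273×10^-8 / 0.0166 = 176.9 N·m.
ω = 2π·11.7 = 73.51 rad/s, so P_max = T_max·ω = 1.301×10^4 W.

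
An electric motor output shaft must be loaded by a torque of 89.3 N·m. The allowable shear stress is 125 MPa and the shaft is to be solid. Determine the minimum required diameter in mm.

15.4 mm

For a solid shaft τ_max = 16T/(πd³), so d = (16T/(π τ_allow))^(1/3) = (16·89.30/(π·1.25×10^8))^(1/3) = 0.01538 m.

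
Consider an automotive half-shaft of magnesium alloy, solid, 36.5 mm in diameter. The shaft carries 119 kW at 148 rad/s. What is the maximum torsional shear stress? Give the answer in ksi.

ω = 148 rad/s, so T = P/ω = 119×10³ / 148.0 = 804.1 N·m.
J = πd⁴/32 = π(0.0365)⁴/32 = 1.742×10^-7 m⁴.
τ_max = T·r/J = 804.1 × 0.0182 / 1.742×10^-7 = 8.421×10^7 Pa.

12.2 ksi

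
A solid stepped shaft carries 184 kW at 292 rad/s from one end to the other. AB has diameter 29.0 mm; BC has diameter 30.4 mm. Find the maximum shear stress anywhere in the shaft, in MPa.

ω = 292 rad/s, so T = P/ω = 184×10³ / 292.0 = 630.1 N·m.
Under the same torque, τ_max = 16T/(πd³) is largest where d is smallest — segment AB (d = 29.0 mm).
τ_max = 16·630.1/(π·(0.0290)³) = 1.316×10^8 Pa.

132 MPa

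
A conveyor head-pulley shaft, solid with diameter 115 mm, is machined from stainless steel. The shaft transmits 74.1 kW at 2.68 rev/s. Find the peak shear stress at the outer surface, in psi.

2140 psi

ω = 2π·2.68 = 16.84 rad/s, so T = P/ω = 74.1×10³ / 16.84 = 4401 N·m.
J = πd⁴/32 = π(0.115)⁴/32 = 1.717×10^-5 m⁴.
τ_max = T·r/J = 4401 × 0.0575 / 1.717×10^-5 = 1.474×10^7 Pa.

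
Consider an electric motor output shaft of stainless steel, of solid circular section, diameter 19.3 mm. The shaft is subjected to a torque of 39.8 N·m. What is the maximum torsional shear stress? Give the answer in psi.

4090 psi

J = πd⁴/32 = π(0.0193)⁴/32 = 1.362×10^-8 m⁴.
τ_max = T·r/J = 39.80 × 0.00965 / 1.362×10^-8 = 2.820×10^7 Pa.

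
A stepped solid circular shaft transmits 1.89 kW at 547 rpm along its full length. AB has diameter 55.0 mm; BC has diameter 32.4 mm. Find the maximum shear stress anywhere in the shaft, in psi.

717 psi

ω = 2π·547/60 = 57.28 rad/s, so T = P/ω = 1.89×10³ / 57.28 = 32.99 N·m.
Under the same torque, τ_max = 16T/(πd³) is largest where d is smallest — segment BC (d = 32.4 mm).
τ_max = 16·32.99/(π·(0.0324)³) = 4.941×10^6 Pa.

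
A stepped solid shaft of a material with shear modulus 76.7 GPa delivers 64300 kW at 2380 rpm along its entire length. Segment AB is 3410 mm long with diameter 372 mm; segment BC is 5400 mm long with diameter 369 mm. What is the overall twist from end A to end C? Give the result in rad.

0.0161 rad

ω = 2π·2380/60 = 249.2 rad/s, so T = P/ω = 64300×10³ / 249.2 = 258000 N·m.
J_AB = π(0.372)⁴/32 = 1.88×10^-3 m⁴; J_BC = π(0.369)⁴/32 = 1.82×10^-3 m⁴.
θ = (T/G)·Σ L_i/J_i = (258000/76.7×10⁹)·(3.41/1.88×10^-3 + 5.40/1.82×10^-3) = 0.01608 rad.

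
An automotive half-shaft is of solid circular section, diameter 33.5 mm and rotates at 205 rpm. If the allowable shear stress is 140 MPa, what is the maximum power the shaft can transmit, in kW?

22.2 kW

J = πd⁴/32 = π(0.0335)⁴/32 = 1.236×10^-7 m⁴.
T_max = τ_allow·J/r = 1.40×10^8 × 1.236×10^-7 / 0.0168 = 1033 N·m.
ω = 2π·205/60 = 21.47 rad/s, so P_max = T_max·ω = 2.219×10^4 W.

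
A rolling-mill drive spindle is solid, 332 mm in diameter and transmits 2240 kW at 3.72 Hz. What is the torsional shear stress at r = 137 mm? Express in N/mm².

ω = 2π·3.72 = 23.37 rad/s, so T = P/ω = 2240×10³ / 23.37 = 95840 N·m.
J = πd⁴/32 = π(0.332)⁴/32 = 1.193×10^-3 m⁴.
Shear stress varies linearly with radius: τ = T·r/J = 95840 × 0.137 / 1.193×10^-3 = 1.101×10^7 Pa.

11.0 N/mm²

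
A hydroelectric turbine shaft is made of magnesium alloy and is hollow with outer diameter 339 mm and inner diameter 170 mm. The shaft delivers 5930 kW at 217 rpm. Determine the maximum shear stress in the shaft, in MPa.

ω = 2π·217/60 = 22.72 rad/s, so T = P/ω = 5930×10³ / 22.72 = 261000 N·m.
J = π(d_o⁴ − d_i⁴)/32 = π(0.339⁴ − 0.170⁴)/32 = 1.215×10^-3 m⁴.
τ_max = T·r/J = 261000 × 0.170 / 1.215×10^-3 = 3.642×10^7 Pa.

36.4 MPa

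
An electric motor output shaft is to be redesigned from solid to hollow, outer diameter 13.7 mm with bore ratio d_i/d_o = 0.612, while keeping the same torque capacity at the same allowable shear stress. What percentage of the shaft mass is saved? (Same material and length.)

Equal τ_max and T ⇒ the solid shaft needs d_s³ = d_o³(1−k⁴), so d_s = 13.7·(1−0.612⁴)^(1/3) = 13.03 mm.
Area ratio A_h/A_s = d_o²(1−k²)/d_s² = (1−k²)/(1−k⁴)^(2/3) = 0.6918.
Mass saving = 1 − 0.6918 = 30.8 %.

30.8 %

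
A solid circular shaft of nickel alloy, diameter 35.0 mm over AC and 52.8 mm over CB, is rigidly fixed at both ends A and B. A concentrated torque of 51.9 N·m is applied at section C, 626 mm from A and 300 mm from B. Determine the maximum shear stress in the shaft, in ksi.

0.238 ksi

Compatibility: T_A·a/J_AC = T_B·b/J_CB with T_A + T_B = T₀.
J_AC = 1.47×10^-7 m⁴, J_CB = 7.63×10^-7 m⁴, so T_A = T₀·(J_AC/a)/((J_AC/a)+(J_CB/b)) = 4.396 N·m, T_B = 47.50 N·m.
τ in each portion: τ_AC = 5.22×10^5 Pa, τ_CB = 1.64×10^6 Pa; maximum is in CB.
τ_max = T_CB·r/J = 47.50·0.0264/7.63×10^-7 = 1.644×10^6 Pa.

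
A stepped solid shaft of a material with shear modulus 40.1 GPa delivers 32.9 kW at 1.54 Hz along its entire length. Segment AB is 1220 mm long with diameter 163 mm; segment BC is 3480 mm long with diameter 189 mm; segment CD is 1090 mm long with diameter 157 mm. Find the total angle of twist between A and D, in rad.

ω = 2π·1.54 = 9.676 rad/s, so T = P/ω = 32.9×10³ / 9.676 = 3400 N·m.
J_AB = π(0.163)⁴/32 = 6.93×10^-5 m⁴; J_BC = π(0.189)⁴/32 = 1.25×10^-4 m⁴; J_CD = π(0.157)⁴/32 = 5.96×10^-5 m⁴.
θ = (T/G)·Σ L_i/J_i = (3400/40.1×10⁹)·(1.22/6.93×10^-5 + 3.48/1.25×10^-4 + 1.09/5.96×10^-5) = 5.398×10^-3 rad.

0.00540 rad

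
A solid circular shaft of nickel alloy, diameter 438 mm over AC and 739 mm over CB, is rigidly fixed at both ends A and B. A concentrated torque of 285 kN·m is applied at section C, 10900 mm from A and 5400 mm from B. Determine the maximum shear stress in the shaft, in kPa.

Compatibility: T_A·a/J_AC = T_B·b/J_CB with T_A + T_B = T₀.
J_AC = 3.61×10^-3 m⁴, J_CB = 0.0293 m⁴, so T_A = T₀·(J_AC/a)/((J_AC/a)+(J_CB/b)) = 16420 N·m, T_B = 268600 N·m.
τ in each portion: τ_AC = 9.95×10^5 Pa, τ_CB = 3.39×10^6 Pa; maximum is in CB.
τ_max = T_CB·r/J = 268600·0.369/0.0293 = 3.389×10^6 Pa.

3390 kPa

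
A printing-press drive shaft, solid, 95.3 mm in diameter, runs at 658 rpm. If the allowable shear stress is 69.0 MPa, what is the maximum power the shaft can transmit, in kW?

J = πd⁴/32 = π(0.0953)⁴/32 = 8.098×10^-6 m⁴.
T_max = τ_allow·J/r = 6.90×10^7 × 8.098×10^-6 / 0.0476 = 11730 N·m.
ω = 2π·658/60 = 68.91 rad/s, so P_max = T_max·ω = 8.080×10^5 W.

808 kW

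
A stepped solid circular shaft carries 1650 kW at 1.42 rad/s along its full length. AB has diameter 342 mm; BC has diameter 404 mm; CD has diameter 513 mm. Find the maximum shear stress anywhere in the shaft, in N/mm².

ω = 1.42 rad/s, so T = P/ω = 1650×10³ / 1.420 = 1.162e6 N·m.
Under the same torque, τ_max = 16T/(πd³) is largest where d is smallest — segment AB (d = 342 mm).
τ_max = 16·1.162e6/(π·(0.342)³) = 1.479×10^8 Pa.

148 N/mm²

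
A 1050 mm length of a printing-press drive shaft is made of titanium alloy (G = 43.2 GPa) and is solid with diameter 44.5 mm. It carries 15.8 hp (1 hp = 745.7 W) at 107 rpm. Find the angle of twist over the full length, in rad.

0.0664 rad

ω = 2π·107/60 = 11.21 rad/s, so T = P/ω = 15.8×745.7 / 11.21 = 1051 N·m.
J = πd⁴/32 = π(0.0445)⁴/32 = 3.850×10^-7 m⁴.
θ = T·L/(G·J) = 1051 × 1.05 / (43.2×10⁹ × 3.850×10^-7) = 0.06639 rad.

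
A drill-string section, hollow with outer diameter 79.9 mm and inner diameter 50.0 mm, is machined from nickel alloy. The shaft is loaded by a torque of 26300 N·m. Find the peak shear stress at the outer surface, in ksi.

J = π(d_o⁴ − d_i⁴)/32 = π(0.0799⁴ − 0.0500⁴)/32 = 3.388×10^-6 m⁴.
τ_max = T·r/J = 26300 × 0.0399 / 3.388×10^-6 = 3.102×10^8 Pa.

45.0 ksi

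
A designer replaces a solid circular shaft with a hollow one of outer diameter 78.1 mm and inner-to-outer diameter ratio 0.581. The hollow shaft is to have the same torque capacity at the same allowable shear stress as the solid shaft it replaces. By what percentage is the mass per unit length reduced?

Equal τ_max and T ⇒ the solid shaft needs d_s³ = d_o³(1−k⁴), so d_s = 78.1·(1−0.581⁴)^(1/3) = 75.01 mm.
Area ratio A_h/A_s = d_o²(1−k²)/d_s² = (1−k²)/(1−k⁴)^(2/3) = 0.7181.
Mass saving = 1 − 0.7181 = 28.2 %.

28.2 %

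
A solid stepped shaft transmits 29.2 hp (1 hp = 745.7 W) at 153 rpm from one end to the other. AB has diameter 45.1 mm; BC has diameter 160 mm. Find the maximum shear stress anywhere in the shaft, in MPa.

ω = 2π·153/60 = 16.02 rad/s, so T = P/ω = 29.2×745.7 / 16.02 = 1359 N·m.
Under the same torque, τ_max = 16T/(πd³) is largest where d is smallest — segment AB (d = 45.1 mm).
τ_max = 16·1359/(π·(0.0451)³) = 7.545×10^7 Pa.

75.5 MPa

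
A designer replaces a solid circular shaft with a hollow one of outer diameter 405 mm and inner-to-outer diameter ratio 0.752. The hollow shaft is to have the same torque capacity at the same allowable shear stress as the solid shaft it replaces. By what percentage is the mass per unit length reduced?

43.8 %

Equal τ_max and T ⇒ the solid shaft needs d_s³ = d_o³(1−k⁴), so d_s = 405·(1−0.752⁴)^(1/3) = 356.2 mm.
Area ratio A_h/A_s = d_o²(1−k²)/d_s² = (1−k²)/(1−k⁴)^(2/3) = 0.5618.
Mass saving = 1 − 0.5618 = 43.8 %.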